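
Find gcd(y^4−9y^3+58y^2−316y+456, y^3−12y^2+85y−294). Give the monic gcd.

By polynomial division,
  y^4−9y^3+58y^2−316y+456 = (y+3)(y^3−12y^2+85y−294) + (9y^2−277y+1338)
  y^3−12y^2+85y−294 = ((1/9)y+169/81)(9y^2−277y+1338) + ((41656/81)y−83312/27)
  9y^2−277y+1338 = ((729/41656)y−18063/41656)((41656/81)y−83312/27) + (0)
Last nonzero remainder: (41656/81)y−83312/27. Dividing through by 41656/81 gives the monic gcd y−6.

y−6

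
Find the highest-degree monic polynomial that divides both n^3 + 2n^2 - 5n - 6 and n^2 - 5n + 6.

n - 2

Repeated division with remainder:
  n^3 + 2n^2 - 5n - 6 = (n + 7)(n^2 - 5n + 6) + (24n - 48)
  n^2 - 5n + 6 = ((1/24)n - 1/8)(24n - 48) + (0)
Last nonzero remainder: 24n - 48. Dividing through by 24 gives the monic gcd n - 2.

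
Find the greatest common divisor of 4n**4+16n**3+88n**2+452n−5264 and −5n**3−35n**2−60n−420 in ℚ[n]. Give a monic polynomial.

Apply the Euclidean algorithm:
  4n**4+16n**3+88n**2+452n−5264 = (−(4/5)n+12/5)(−5n**3−35n**2−60n−420) + (124n**2+260n−4256)
  −5n**3−35n**2−60n−420 = (−(5/124)n−190/961)(124n**2+260n−4256) + (−(173180/961)n−1212260/961)
  124n**2+260n−4256 = (−(29791/43295)n+146072/43295)(−(173180/961)n−1212260/961) + (0)
Last nonzero remainder: −(173180/961)n−1212260/961. Dividing through by −173180/961 gives the monic gcd n+7.

n+7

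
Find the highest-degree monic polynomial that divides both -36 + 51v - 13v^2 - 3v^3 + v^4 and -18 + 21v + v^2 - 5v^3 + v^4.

Euclidean algorithm in ℚ[v]:
  v^4 - 3v^3 - 13v^2 + 51v - 36 = (v^4 - 5v^3 + v^2 + 21v - 18) + (2v^3 - 14v^2 + 30v - 18)
  v^4 - 5v^3 + v^2 + 21v - 18 = ((1/2)v + 1)(2v^3 - 14v^2 + 30v - 18) + (0)
Last nonzero remainder: 2v^3 - 14v^2 + 30v - 18. Dividing through by 2 gives the monic gcd v^3 - 7v^2 + 15v - 9.

-9 + 15v - 7v^2 + v^3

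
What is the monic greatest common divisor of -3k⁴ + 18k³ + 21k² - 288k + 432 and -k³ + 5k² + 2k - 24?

k² - 7k + 12

By polynomial division,
  -3k⁴ + 18k³ + 21k² - 288k + 432 = (3k - 3)(-k³ + 5k² + 2k - 24) + (30k² - 210k + 360)
  -k³ + 5k² + 2k - 24 = (-(1/30)k - 1/15)(30k² - 210k + 360) + (0)
Last nonzero remainder: 30k² - 210k + 360. Dividing through by 30 gives the monic gcd k² - 7k + 12.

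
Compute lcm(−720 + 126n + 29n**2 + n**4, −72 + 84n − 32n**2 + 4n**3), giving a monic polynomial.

−4320 + 4356n − 1176n**2 − 19n**3 + 35n**4 − 5n**5 + n**6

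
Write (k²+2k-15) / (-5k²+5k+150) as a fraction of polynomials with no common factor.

Repeated division with remainder:
  k²+2k-15 = (-1/5)(-5k²+5k+150) + (3k+15)
  -5k²+5k+150 = (-(5/3)k+10)(3k+15) + (0)
Last nonzero remainder: 3k+15. Dividing through by 3 gives the monic gcd k+5.
Cancel k+5 from numerator and denominator to get the reduced form.

(-k+3)/(5k-30)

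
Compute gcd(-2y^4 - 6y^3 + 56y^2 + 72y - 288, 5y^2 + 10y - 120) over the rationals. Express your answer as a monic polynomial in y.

y^2 + 2y - 24

By polynomial division,
  -2y^4 - 6y^3 + 56y^2 + 72y - 288 = (-(2/5)y^2 - (2/5)y + 12/5)(5y^2 + 10y - 120) + (0)
Last nonzero remainder: 5y^2 + 10y - 120. Dividing through by 5 gives the monic gcd y^2 + 2y - 24.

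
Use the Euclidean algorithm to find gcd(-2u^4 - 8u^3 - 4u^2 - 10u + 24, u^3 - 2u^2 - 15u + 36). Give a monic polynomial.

Apply the Euclidean algorithm:
  -2u^4 - 8u^3 - 4u^2 - 10u + 24 = (-2u - 12)(u^3 - 2u^2 - 15u + 36) + (-58u^2 - 118u + 456)
  u^3 - 2u^2 - 15u + 36 = (-(1/58)u + 117/1682)(-58u^2 - 118u + 456) + ((900/841)u + 3600/841)
  -58u^2 - 118u + 456 = (-(24389/450)u + 15979/150)((900/841)u + 3600/841) + (0)
Last nonzero remainder: (900/841)u + 3600/841. Dividing through by 900/841 gives the monic gcd u + 4.

u + 4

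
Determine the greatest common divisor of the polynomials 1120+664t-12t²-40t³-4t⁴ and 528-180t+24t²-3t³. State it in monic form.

-4+t

By polynomial division,
  -4t⁴-40t³-12t²+664t+1120 = ((4/3)t+24)(-3t³+24t²-180t+528) + (-348t²+4280t-11552)
  -3t³+24t²-180t+528 = ((1/116)t+187/5046)(-348t²+4280t-11552) + (-(603064/2523)t+2412256/2523)
  -348t²+4280t-11552 = ((219501/150766)t-910803/75383)(-(603064/2523)t+2412256/2523) + (0)
Last nonzero remainder: -(603064/2523)t+2412256/2523. Dividing through by -603064/2523 gives the monic gcd t-4.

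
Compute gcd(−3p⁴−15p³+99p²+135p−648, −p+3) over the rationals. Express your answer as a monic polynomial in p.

p−3

Euclidean algorithm in ℚ[p]:
  −3p⁴−15p³+99p²+135p−648 = (3p³+24p²−27p−216)(−p+3) + (0)
Last nonzero remainder: −p+3. Dividing through by −1 gives the monic gcd p−3.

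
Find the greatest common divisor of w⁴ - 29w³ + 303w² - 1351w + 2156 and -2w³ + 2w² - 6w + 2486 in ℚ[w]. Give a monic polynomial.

Euclidean algorithm in ℚ[w]:
  w⁴ - 29w³ + 303w² - 1351w + 2156 = (-(1/2)w + 14)(-2w³ + 2w² - 6w + 2486) + (272w² - 24w - 32648)
  -2w³ + 2w² - 6w + 2486 = (-(1/136)w + 31/4624)(272w² - 24w - 32648) + (-(142129/578)w + 1563419/578)
  272w² - 24w - 32648 = (-(157216/142129)w - 1715504/142129)(-(142129/578)w + 1563419/578) + (0)
Last nonzero remainder: -(142129/578)w + 1563419/578. Dividing through by -142129/578 gives the monic gcd w - 11.

w - 11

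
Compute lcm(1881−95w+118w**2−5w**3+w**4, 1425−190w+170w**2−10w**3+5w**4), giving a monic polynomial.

By polynomial division,
  w**4−5w**3+118w**2−95w+1881 = (1/5)(5w**4−10w**3+170w**2−190w+1425) + (−3w**3+84w**2−57w+1596)
  5w**4−10w**3+170w**2−190w+1425 = (−(5/3)w−130/3)(−3w**3+84w**2−57w+1596) + (3715w**2+70585)
  −3w**3+84w**2−57w+1596 = (−(3/3715)w+84/3715)(3715w**2+70585) + (0)
Last nonzero remainder: 3715w**2+70585. Dividing through by 3715 gives the monic gcd w**2+19.
Then lcm(f, g) = f·g / gcd(f, g); expanding and making the result monic gives the answer.

28215−5187w+3841w**2−406w**3+143w**4−7w**5+w**6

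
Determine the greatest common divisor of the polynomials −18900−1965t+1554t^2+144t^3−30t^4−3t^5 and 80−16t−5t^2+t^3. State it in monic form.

−20−t+t^2

Apply the Euclidean algorithm:
  −3t^5−30t^4+144t^3+1554t^2−1965t−18900 = (−3t^2−45t−129)(t^3−5t^2−16t+80) + (429t^2−429t−8580)
  t^3−5t^2−16t+80 = ((1/429)t−4/429)(429t^2−429t−8580) + (0)
Last nonzero remainder: 429t^2−429t−8580. Dividing through by 429 gives the monic gcd t^2−t−20.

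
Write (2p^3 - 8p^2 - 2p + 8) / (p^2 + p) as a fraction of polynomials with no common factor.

(2p^2 - 10p + 8)/(p)

Apply the Euclidean algorithm:
  2p^3 - 8p^2 - 2p + 8 = (2p - 10)(p^2 + p) + (8p + 8)
  p^2 + p = ((1/8)p)(8p + 8) + (0)
Last nonzero remainder: 8p + 8. Dividing through by 8 gives the monic gcd p + 1.
Cancel p + 1 from numerator and denominator to get the reduced form.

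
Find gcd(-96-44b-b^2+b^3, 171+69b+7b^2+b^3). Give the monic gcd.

3+b

Repeated division with remainder:
  b^3-b^2-44b-96 = (b^3+7b^2+69b+171) + (-8b^2-113b-267)
  b^3+7b^2+69b+171 = (-(1/8)b+57/64)(-8b^2-113b-267) + ((8721/64)b+26163/64)
  -8b^2-113b-267 = (-(512/8721)b-5696/8721)((8721/64)b+26163/64) + (0)
Last nonzero remainder: (8721/64)b+26163/64. Dividing through by 8721/64 gives the monic gcd b+3.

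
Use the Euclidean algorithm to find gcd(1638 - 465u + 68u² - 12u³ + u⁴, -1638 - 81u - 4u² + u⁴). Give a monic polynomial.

Euclidean algorithm in ℚ[u]:
  u⁴ - 12u³ + 68u² - 465u + 1638 = (u⁴ - 4u² - 81u - 1638) + (-12u³ + 72u² - 384u + 3276)
  u⁴ - 4u² - 81u - 1638 = (-(1/12)u - 1/2)(-12u³ + 72u² - 384u + 3276) + (0)
Last nonzero remainder: -12u³ + 72u² - 384u + 3276. Dividing through by -12 gives the monic gcd u³ - 6u² + 32u - 273.

-273 + 32u - 6u² + u³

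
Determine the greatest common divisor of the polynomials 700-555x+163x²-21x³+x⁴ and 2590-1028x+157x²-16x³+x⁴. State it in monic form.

35-12x+x²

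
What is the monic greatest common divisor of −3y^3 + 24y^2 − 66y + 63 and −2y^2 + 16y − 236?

1

By polynomial division,
  −3y^3 + 24y^2 − 66y + 63 = ((3/2)y)(−2y^2 + 16y − 236) + (288y + 63)
  −2y^2 + 16y − 236 = (−(1/144)y + 263/4608)(288y + 63) + (−122673/512)
  288y + 63 = (−(49152/40891)y − 10752/40891)(−122673/512) + (0)
The last nonzero remainder is the constant −122673/512, so the polynomials are coprime and gcd = 1.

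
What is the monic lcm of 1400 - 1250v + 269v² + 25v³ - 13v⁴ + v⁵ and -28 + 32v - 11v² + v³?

Apply the Euclidean algorithm:
  v⁵ - 13v⁴ + 25v³ + 269v² - 1250v + 1400 = (v² - 2v - 29)(v³ - 11v² + 32v - 28) + (42v² - 378v + 588)
  v³ - 11v² + 32v - 28 = ((1/42)v - 1/21)(42v² - 378v + 588) + (0)
Last nonzero remainder: 42v² - 378v + 588. Dividing through by 42 gives the monic gcd v² - 9v + 14.
Then lcm(f, g) = f·g / gcd(f, g); expanding and making the result monic gives the answer.

-2800 + 3900v - 1788v² + 219v³ + 51v⁴ - 15v⁵ + v⁶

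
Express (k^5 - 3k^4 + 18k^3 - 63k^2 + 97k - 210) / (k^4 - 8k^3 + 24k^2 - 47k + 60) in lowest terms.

(k^2 + k + 14)/(k - 4)

Apply the Euclidean algorithm:
  k^5 - 3k^4 + 18k^3 - 63k^2 + 97k - 210 = (k + 5)(k^4 - 8k^3 + 24k^2 - 47k + 60) + (34k^3 - 136k^2 + 272k - 510)
  k^4 - 8k^3 + 24k^2 - 47k + 60 = ((1/34)k - 2/17)(34k^3 - 136k^2 + 272k - 510) + (0)
Last nonzero remainder: 34k^3 - 136k^2 + 272k - 510. Dividing through by 34 gives the monic gcd k^3 - 4k^2 + 8k - 15.
Cancel k^3 - 4k^2 + 8k - 15 from numerator and denominator to get the reduced form.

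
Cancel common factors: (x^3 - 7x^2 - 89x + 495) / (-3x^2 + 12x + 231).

(-x^2 - 4x + 45)/(3x + 21)

Euclidean algorithm in ℚ[x]:
  x^3 - 7x^2 - 89x + 495 = (-(1/3)x + 1)(-3x^2 + 12x + 231) + (-24x + 264)
  -3x^2 + 12x + 231 = ((1/8)x + 7/8)(-24x + 264) + (0)
Last nonzero remainder: -24x + 264. Dividing through by -24 gives the monic gcd x - 11.
Cancel x - 11 from numerator and denominator to get the reduced form.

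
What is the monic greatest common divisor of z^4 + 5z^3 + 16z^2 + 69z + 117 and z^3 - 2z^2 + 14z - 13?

By polynomial division,
  z^4 + 5z^3 + 16z^2 + 69z + 117 = (z + 7)(z^3 - 2z^2 + 14z - 13) + (16z^2 - 16z + 208)
  z^3 - 2z^2 + 14z - 13 = ((1/16)z - 1/16)(16z^2 - 16z + 208) + (0)
Last nonzero remainder: 16z^2 - 16z + 208. Dividing through by 16 gives the monic gcd z^2 - z + 13.

z^2 - z + 13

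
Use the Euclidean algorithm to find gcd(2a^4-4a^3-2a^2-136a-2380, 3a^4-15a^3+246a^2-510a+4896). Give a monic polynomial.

a^2+34

Apply the Euclidean algorithm:
  2a^4-4a^3-2a^2-136a-2380 = (2/3)(3a^4-15a^3+246a^2-510a+4896) + (6a^3-166a^2+204a-5644)
  3a^4-15a^3+246a^2-510a+4896 = ((1/2)a+34/3)(6a^3-166a^2+204a-5644) + ((6076/3)a^2+206584/3)
  6a^3-166a^2+204a-5644 = ((9/3038)a-249/3038)((6076/3)a^2+206584/3) + (0)
Last nonzero remainder: (6076/3)a^2+206584/3. Dividing through by 6076/3 gives the monic gcd a^2+34.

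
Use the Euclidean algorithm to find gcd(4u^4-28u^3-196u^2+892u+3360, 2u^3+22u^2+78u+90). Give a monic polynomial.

u^2+8u+15

Apply the Euclidean algorithm:
  4u^4-28u^3-196u^2+892u+3360 = (2u-36)(2u^3+22u^2+78u+90) + (440u^2+3520u+6600)
  2u^3+22u^2+78u+90 = ((1/220)u+3/220)(440u^2+3520u+6600) + (0)
Last nonzero remainder: 440u^2+3520u+6600. Dividing through by 440 gives the monic gcd u^2+8u+15.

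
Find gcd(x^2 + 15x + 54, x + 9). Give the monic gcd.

x + 9

Apply the Euclidean algorithm:
  x^2 + 15x + 54 = (x + 6)(x + 9) + (0)
The last nonzero remainder x + 9 is already monic.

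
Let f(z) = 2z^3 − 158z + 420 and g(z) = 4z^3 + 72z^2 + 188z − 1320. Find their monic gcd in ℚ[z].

z^2 + 7z − 30

Euclidean algorithm in ℚ[z]:
  2z^3 − 158z + 420 = (1/2)(4z^3 + 72z^2 + 188z − 1320) + (−36z^2 − 252z + 1080)
  4z^3 + 72z^2 + 188z − 1320 = (−(1/9)z − 11/9)(−36z^2 − 252z + 1080) + (0)
Last nonzero remainder: −36z^2 − 252z + 1080. Dividing through by −36 gives the monic gcd z^2 + 7z − 30.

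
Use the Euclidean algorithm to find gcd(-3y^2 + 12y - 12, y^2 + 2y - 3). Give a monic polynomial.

1

Repeated division with remainder:
  -3y^2 + 12y - 12 = (-3)(y^2 + 2y - 3) + (18y - 21)
  y^2 + 2y - 3 = ((1/18)y + 19/108)(18y - 21) + (25/36)
  18y - 21 = ((648/25)y - 756/25)(25/36) + (0)
The last nonzero remainder is the constant 25/36, so the polynomials are coprime and gcd = 1.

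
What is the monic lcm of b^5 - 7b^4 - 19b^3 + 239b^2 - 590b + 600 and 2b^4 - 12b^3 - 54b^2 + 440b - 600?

b^6 - 9b^5 - 5b^4 + 277b^3 - 1068b^2 + 1780b - 1200

Apply the Euclidean algorithm:
  b^5 - 7b^4 - 19b^3 + 239b^2 - 590b + 600 = ((1/2)b - 1/2)(2b^4 - 12b^3 - 54b^2 + 440b - 600) + (2b^3 - 8b^2 - 70b + 300)
  2b^4 - 12b^3 - 54b^2 + 440b - 600 = (b - 2)(2b^3 - 8b^2 - 70b + 300) + (0)
Last nonzero remainder: 2b^3 - 8b^2 - 70b + 300. Dividing through by 2 gives the monic gcd b^3 - 4b^2 - 35b + 150.
Then lcm(f, g) = f·g / gcd(f, g); expanding and making the result monic gives the answer.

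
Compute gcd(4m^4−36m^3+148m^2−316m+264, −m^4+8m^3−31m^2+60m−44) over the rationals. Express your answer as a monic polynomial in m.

m^3−6m^2+19m−22

Repeated division with remainder:
  4m^4−36m^3+148m^2−316m+264 = (−4)(−m^4+8m^3−31m^2+60m−44) + (−4m^3+24m^2−76m+88)
  −m^4+8m^3−31m^2+60m−44 = ((1/4)m−1/2)(−4m^3+24m^2−76m+88) + (0)
Last nonzero remainder: −4m^3+24m^2−76m+88. Dividing through by −4 gives the monic gcd m^3−6m^2+19m−22.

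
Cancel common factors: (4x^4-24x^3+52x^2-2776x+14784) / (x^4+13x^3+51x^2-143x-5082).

Repeated division with remainder:
  4x^4-24x^3+52x^2-2776x+14784 = (4)(x^4+13x^3+51x^2-143x-5082) + (-76x^3-152x^2-2204x+35112)
  x^4+13x^3+51x^2-143x-5082 = (-(1/76)x-11/76)(-76x^3-152x^2-2204x+35112) + (0)
Last nonzero remainder: -76x^3-152x^2-2204x+35112. Dividing through by -76 gives the monic gcd x^3+2x^2+29x-462.
Cancel x^3+2x^2+29x-462 from numerator and denominator to get the reduced form.

(4x-32)/(x+11)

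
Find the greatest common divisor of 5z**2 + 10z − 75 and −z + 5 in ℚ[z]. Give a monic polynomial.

1

Euclidean algorithm in ℚ[z]:
  5z**2 + 10z − 75 = (−5z − 35)(−z + 5) + (100)
  −z + 5 = (−(1/100)z + 1/20)(100) + (0)
The last nonzero remainder is the constant 100, so the polynomials are coprime and gcd = 1.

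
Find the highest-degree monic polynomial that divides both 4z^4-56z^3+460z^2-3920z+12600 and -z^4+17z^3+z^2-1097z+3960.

z^2-14z+45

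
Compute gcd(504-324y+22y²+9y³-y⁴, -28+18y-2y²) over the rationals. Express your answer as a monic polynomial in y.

Apply the Euclidean algorithm:
  -y⁴+9y³+22y²-324y+504 = ((1/2)y²-18)(-2y²+18y-28) + (0)
Last nonzero remainder: -2y²+18y-28. Dividing through by -2 gives the monic gcd y²-9y+14.

14-9y+y²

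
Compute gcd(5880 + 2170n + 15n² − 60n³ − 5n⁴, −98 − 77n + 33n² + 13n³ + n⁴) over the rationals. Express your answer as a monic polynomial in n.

49 + 14n + n²

Euclidean algorithm in ℚ[n]:
  −5n⁴ − 60n³ + 15n² + 2170n + 5880 = (−5)(n⁴ + 13n³ + 33n² − 77n − 98) + (5n³ + 180n² + 1785n + 5390)
  n⁴ + 13n³ + 33n² − 77n − 98 = ((1/5)n − 23/5)(5n³ + 180n² + 1785n + 5390) + (504n² + 7056n + 24696)
  5n³ + 180n² + 1785n + 5390 = ((5/504)n + 55/252)(504n² + 7056n + 24696) + (0)
Last nonzero remainder: 504n² + 7056n + 24696. Dividing through by 504 gives the monic gcd n² + 14n + 49.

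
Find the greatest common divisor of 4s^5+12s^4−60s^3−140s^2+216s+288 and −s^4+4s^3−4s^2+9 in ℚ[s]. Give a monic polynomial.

Apply the Euclidean algorithm:
  4s^5+12s^4−60s^3−140s^2+216s+288 = (−4s−28)(−s^4+4s^3−4s^2+9) + (36s^3−252s^2+252s+540)
  −s^4+4s^3−4s^2+9 = (−(1/36)s−1/12)(36s^3−252s^2+252s+540) + (−18s^2+36s+54)
  36s^3−252s^2+252s+540 = (−2s+10)(−18s^2+36s+54) + (0)
Last nonzero remainder: −18s^2+36s+54. Dividing through by −18 gives the monic gcd s^2−2s−3.

s^2−2s−3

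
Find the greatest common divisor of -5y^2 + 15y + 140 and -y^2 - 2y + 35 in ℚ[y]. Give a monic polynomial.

1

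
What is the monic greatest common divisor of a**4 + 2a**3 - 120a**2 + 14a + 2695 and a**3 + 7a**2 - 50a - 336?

a - 7

By polynomial division,
  a**4 + 2a**3 - 120a**2 + 14a + 2695 = (a - 5)(a**3 + 7a**2 - 50a - 336) + (-35a**2 + 100a + 1015)
  a**3 + 7a**2 - 50a - 336 = (-(1/35)a - 69/245)(-35a**2 + 100a + 1015) + ((351/49)a - 351/7)
  -35a**2 + 100a + 1015 = (-(1715/351)a - 7105/351)((351/49)a - 351/7) + (0)
Last nonzero remainder: (351/49)a - 351/7. Dividing through by 351/49 gives the monic gcd a - 7.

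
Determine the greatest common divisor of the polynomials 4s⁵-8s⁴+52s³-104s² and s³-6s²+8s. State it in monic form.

s²-2s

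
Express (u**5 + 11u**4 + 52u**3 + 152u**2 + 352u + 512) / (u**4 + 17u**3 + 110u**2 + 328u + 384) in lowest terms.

(u**2 + 8)/(u + 6)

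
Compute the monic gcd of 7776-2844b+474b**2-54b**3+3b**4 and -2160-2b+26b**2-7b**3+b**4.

-432+86b-12b**2+b**3

Apply the Euclidean algorithm:
  3b**4-54b**3+474b**2-2844b+7776 = (3)(b**4-7b**3+26b**2-2b-2160) + (-33b**3+396b**2-2838b+14256)
  b**4-7b**3+26b**2-2b-2160 = (-(1/33)b-5/33)(-33b**3+396b**2-2838b+14256) + (0)
Last nonzero remainder: -33b**3+396b**2-2838b+14256. Dividing through by -33 gives the monic gcd b**3-12b**2+86b-432.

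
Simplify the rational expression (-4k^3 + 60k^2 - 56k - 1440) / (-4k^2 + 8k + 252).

Repeated division with remainder:
  -4k^3 + 60k^2 - 56k - 1440 = (k - 13)(-4k^2 + 8k + 252) + (-204k + 1836)
  -4k^2 + 8k + 252 = ((1/51)k + 7/51)(-204k + 1836) + (0)
Last nonzero remainder: -204k + 1836. Dividing through by -204 gives the monic gcd k - 9.
Cancel k - 9 from numerator and denominator to get the reduced form.

(k^2 - 6k - 40)/(k + 7)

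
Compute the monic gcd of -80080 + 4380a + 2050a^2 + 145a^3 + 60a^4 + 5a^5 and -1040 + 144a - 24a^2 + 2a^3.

52 - 2a + a^2

By polynomial division,
  5a^5 + 60a^4 + 145a^3 + 2050a^2 + 4380a - 80080 = ((5/2)a^2 + 60a + 1225/2)(2a^3 - 24a^2 + 144a - 1040) + (10710a^2 - 21420a + 556920)
  2a^3 - 24a^2 + 144a - 1040 = ((1/5355)a - 2/1071)(10710a^2 - 21420a + 556920) + (0)
Last nonzero remainder: 10710a^2 - 21420a + 556920. Dividing through by 10710 gives the monic gcd a^2 - 2a + 52.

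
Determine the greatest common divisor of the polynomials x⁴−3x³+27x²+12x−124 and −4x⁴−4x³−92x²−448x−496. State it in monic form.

x³−x²+25x+62

Repeated division with remainder:
  x⁴−3x³+27x²+12x−124 = (−1/4)(−4x⁴−4x³−92x²−448x−496) + (−4x³+4x²−100x−248)
  −4x⁴−4x³−92x²−448x−496 = (x+2)(−4x³+4x²−100x−248) + (0)
Last nonzero remainder: −4x³+4x²−100x−248. Dividing through by −4 gives the monic gcd x³−x²+25x+62.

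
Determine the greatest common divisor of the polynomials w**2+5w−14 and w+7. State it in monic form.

w+7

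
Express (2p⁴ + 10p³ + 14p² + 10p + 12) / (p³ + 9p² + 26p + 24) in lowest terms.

By polynomial division,
  2p⁴ + 10p³ + 14p² + 10p + 12 = (2p − 8)(p³ + 9p² + 26p + 24) + (34p² + 170p + 204)
  p³ + 9p² + 26p + 24 = ((1/34)p + 2/17)(34p² + 170p + 204) + (0)
Last nonzero remainder: 34p² + 170p + 204. Dividing through by 34 gives the monic gcd p² + 5p + 6.
Cancel p² + 5p + 6 from numerator and denominator to get the reduced form.

(2p² + 2)/(p + 4)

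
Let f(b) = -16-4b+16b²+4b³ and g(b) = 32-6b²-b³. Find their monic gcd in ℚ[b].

Apply the Euclidean algorithm:
  4b³+16b²-4b-16 = (-4)(-b³-6b²+32) + (-8b²-4b+112)
  -b³-6b²+32 = ((1/8)b+11/16)(-8b²-4b+112) + (-(45/4)b-45)
  -8b²-4b+112 = ((32/45)b-112/45)(-(45/4)b-45) + (0)
Last nonzero remainder: -(45/4)b-45. Dividing through by -45/4 gives the monic gcd b+4.

4+b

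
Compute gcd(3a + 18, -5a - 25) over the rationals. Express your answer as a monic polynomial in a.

By polynomial division,
  3a + 18 = (-3/5)(-5a - 25) + (3)
  -5a - 25 = (-(5/3)a - 25/3)(3) + (0)
The last nonzero remainder is the constant 3, so the polynomials are coprime and gcd = 1.

1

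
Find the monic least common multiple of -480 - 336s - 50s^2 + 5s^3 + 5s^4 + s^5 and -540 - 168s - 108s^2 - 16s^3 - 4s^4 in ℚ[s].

-4320 - 3504s - 1266s^2 - 341s^3 + 19s^5 + 6s^6 + s^7

Euclidean algorithm in ℚ[s]:
  s^5 + 5s^4 + 5s^3 - 50s^2 - 336s - 480 = (-(1/4)s - 1/4)(-4s^4 - 16s^3 - 108s^2 - 168s - 540) + (-26s^3 - 119s^2 - 513s - 615)
  -4s^4 - 16s^3 - 108s^2 - 168s - 540 = ((2/13)s - 15/169)(-26s^3 - 119s^2 - 513s - 615) + (-(6699/169)s^2 - (20097/169)s - 100485/169)
  -26s^3 - 119s^2 - 513s - 615 = ((4394/6699)s + 6929/6699)(-(6699/169)s^2 - (20097/169)s - 100485/169) + (0)
Last nonzero remainder: -(6699/169)s^2 - (20097/169)s - 100485/169. Dividing through by -6699/169 gives the monic gcd s^2 + 3s + 15.
Then lcm(f, g) = f·g / gcd(f, g); expanding and making the result monic gives the answer.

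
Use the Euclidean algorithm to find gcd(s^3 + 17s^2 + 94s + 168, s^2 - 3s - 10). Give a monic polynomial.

Repeated division with remainder:
  s^3 + 17s^2 + 94s + 168 = (s + 20)(s^2 - 3s - 10) + (164s + 368)
  s^2 - 3s - 10 = ((1/164)s - 215/6724)(164s + 368) + (2970/1681)
  164s + 368 = ((137842/1485)s + 309304/1485)(2970/1681) + (0)
The last nonzero remainder is the constant 2970/1681, so the polynomials are coprime and gcd = 1.

1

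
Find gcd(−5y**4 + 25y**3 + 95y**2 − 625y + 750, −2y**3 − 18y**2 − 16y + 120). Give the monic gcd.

By polynomial division,
  −5y**4 + 25y**3 + 95y**2 − 625y + 750 = ((5/2)y − 35)(−2y**3 − 18y**2 − 16y + 120) + (−495y**2 − 1485y + 4950)
  −2y**3 − 18y**2 − 16y + 120 = ((2/495)y + 4/165)(−495y**2 − 1485y + 4950) + (0)
Last nonzero remainder: −495y**2 − 1485y + 4950. Dividing through by −495 gives the monic gcd y**2 + 3y − 10.

y**2 + 3y − 10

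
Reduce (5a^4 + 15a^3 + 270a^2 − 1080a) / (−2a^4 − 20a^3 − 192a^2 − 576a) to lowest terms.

(−5a + 15)/(2a + 8)

Euclidean algorithm in ℚ[a]:
  5a^4 + 15a^3 + 270a^2 − 1080a = (−5/2)(−2a^4 − 20a^3 − 192a^2 − 576a) + (−35a^3 − 210a^2 − 2520a)
  −2a^4 − 20a^3 − 192a^2 − 576a = ((2/35)a + 8/35)(−35a^3 − 210a^2 − 2520a) + (0)
Last nonzero remainder: −35a^3 − 210a^2 − 2520a. Dividing through by −35 gives the monic gcd a^3 + 6a^2 + 72a.
Cancel a^3 + 6a^2 + 72a from numerator and denominator to get the reduced form.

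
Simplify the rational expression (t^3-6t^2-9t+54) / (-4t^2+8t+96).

Euclidean algorithm in ℚ[t]:
  t^3-6t^2-9t+54 = (-(1/4)t+1)(-4t^2+8t+96) + (7t-42)
  -4t^2+8t+96 = (-(4/7)t-16/7)(7t-42) + (0)
Last nonzero remainder: 7t-42. Dividing through by 7 gives the monic gcd t-6.
Cancel t-6 from numerator and denominator to get the reduced form.

(-t^2+9)/(4t+16)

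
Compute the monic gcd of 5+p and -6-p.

1

Repeated division with remainder:
  p+5 = (-1)(-p-6) + (-1)
  -p-6 = (p+6)(-1) + (0)
The last nonzero remainder is the constant -1, so the polynomials are coprime and gcd = 1.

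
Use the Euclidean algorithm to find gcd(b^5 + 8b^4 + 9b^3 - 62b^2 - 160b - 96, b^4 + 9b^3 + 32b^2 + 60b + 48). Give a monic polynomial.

Apply the Euclidean algorithm:
  b^5 + 8b^4 + 9b^3 - 62b^2 - 160b - 96 = (b - 1)(b^4 + 9b^3 + 32b^2 + 60b + 48) + (-14b^3 - 90b^2 - 148b - 48)
  b^4 + 9b^3 + 32b^2 + 60b + 48 = (-(1/14)b - 9/49)(-14b^3 - 90b^2 - 148b - 48) + ((240/49)b^2 + (1440/49)b + 1920/49)
  -14b^3 - 90b^2 - 148b - 48 = (-(343/120)b - 49/40)((240/49)b^2 + (1440/49)b + 1920/49) + (0)
Last nonzero remainder: (240/49)b^2 + (1440/49)b + 1920/49. Dividing through by 240/49 gives the monic gcd b^2 + 6b + 8.

b^2 + 6b + 8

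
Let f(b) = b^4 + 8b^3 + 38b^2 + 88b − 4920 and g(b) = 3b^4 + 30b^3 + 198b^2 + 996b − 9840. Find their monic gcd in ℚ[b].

Repeated division with remainder:
  b^4 + 8b^3 + 38b^2 + 88b − 4920 = (1/3)(3b^4 + 30b^3 + 198b^2 + 996b − 9840) + (−2b^3 − 28b^2 − 244b − 1640)
  3b^4 + 30b^3 + 198b^2 + 996b − 9840 = (−(3/2)b + 6)(−2b^3 − 28b^2 − 244b − 1640) + (0)
Last nonzero remainder: −2b^3 − 28b^2 − 244b − 1640. Dividing through by −2 gives the monic gcd b^3 + 14b^2 + 122b + 820.

b^3 + 14b^2 + 122b + 820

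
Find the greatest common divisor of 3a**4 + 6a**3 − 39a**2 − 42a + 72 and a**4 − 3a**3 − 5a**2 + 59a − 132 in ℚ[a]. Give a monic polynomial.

Euclidean algorithm in ℚ[a]:
  3a**4 + 6a**3 − 39a**2 − 42a + 72 = (3)(a**4 − 3a**3 − 5a**2 + 59a − 132) + (15a**3 − 24a**2 − 219a + 468)
  a**4 − 3a**3 − 5a**2 + 59a − 132 = ((1/15)a − 7/75)(15a**3 − 24a**2 − 219a + 468) + ((184/25)a**2 + (184/25)a − 2208/25)
  15a**3 − 24a**2 − 219a + 468 = ((375/184)a − 975/184)((184/25)a**2 + (184/25)a − 2208/25) + (0)
Last nonzero remainder: (184/25)a**2 + (184/25)a − 2208/25. Dividing through by 184/25 gives the monic gcd a**2 + a − 12.

a**2 + a − 12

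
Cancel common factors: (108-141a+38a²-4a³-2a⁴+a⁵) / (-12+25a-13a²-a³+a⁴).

Repeated division with remainder:
  a⁵-2a⁴-4a³+38a²-141a+108 = (a-1)(a⁴-a³-13a²+25a-12) + (8a³-104a+96)
  a⁴-a³-13a²+25a-12 = ((1/8)a-1/8)(8a³-104a+96) + (0)
Last nonzero remainder: 8a³-104a+96. Dividing through by 8 gives the monic gcd a³-13a+12.
Cancel a³-13a+12 from numerator and denominator to get the reduced form.

(9-2a+a²)/(-1+a)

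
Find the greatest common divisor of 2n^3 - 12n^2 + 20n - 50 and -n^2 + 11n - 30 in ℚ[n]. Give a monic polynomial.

By polynomial division,
  2n^3 - 12n^2 + 20n - 50 = (-2n - 10)(-n^2 + 11n - 30) + (70n - 350)
  -n^2 + 11n - 30 = (-(1/70)n + 3/35)(70n - 350) + (0)
Last nonzero remainder: 70n - 350. Dividing through by 70 gives the monic gcd n - 5.

n - 5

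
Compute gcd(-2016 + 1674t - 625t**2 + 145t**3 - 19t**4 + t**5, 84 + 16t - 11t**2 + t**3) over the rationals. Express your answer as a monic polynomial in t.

42 - 13t + t**2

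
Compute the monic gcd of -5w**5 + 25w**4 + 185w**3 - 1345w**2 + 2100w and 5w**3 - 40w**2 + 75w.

w**3 - 8w**2 + 15w

Apply the Euclidean algorithm:
  -5w**5 + 25w**4 + 185w**3 - 1345w**2 + 2100w = (-w**2 - 3w + 28)(5w**3 - 40w**2 + 75w) + (0)
Last nonzero remainder: 5w**3 - 40w**2 + 75w. Dividing through by 5 gives the monic gcd w**3 - 8w**2 + 15w.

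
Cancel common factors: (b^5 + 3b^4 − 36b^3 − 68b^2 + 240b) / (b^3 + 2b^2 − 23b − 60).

(b^3 + 4b^2 − 12b)/(b + 3)

Euclidean algorithm in ℚ[b]:
  b^5 + 3b^4 − 36b^3 − 68b^2 + 240b = (b^2 + b − 15)(b^3 + 2b^2 − 23b − 60) + (45b^2 − 45b − 900)
  b^3 + 2b^2 − 23b − 60 = ((1/45)b + 1/15)(45b^2 − 45b − 900) + (0)
Last nonzero remainder: 45b^2 − 45b − 900. Dividing through by 45 gives the monic gcd b^2 − b − 20.
Cancel b^2 − b − 20 from numerator and denominator to get the reduced form.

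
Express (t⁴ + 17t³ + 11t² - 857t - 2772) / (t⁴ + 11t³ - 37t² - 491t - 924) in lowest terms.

(t + 9)/(t + 3)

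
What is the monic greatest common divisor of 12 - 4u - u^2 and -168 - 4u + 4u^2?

6 + u

Repeated division with remainder:
  -u^2 - 4u + 12 = (-1/4)(4u^2 - 4u - 168) + (-5u - 30)
  4u^2 - 4u - 168 = (-(4/5)u + 28/5)(-5u - 30) + (0)
Last nonzero remainder: -5u - 30. Dividing through by -5 gives the monic gcd u + 6.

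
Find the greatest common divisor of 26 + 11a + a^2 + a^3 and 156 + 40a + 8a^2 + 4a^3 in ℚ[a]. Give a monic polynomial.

By polynomial division,
  a^3 + a^2 + 11a + 26 = (1/4)(4a^3 + 8a^2 + 40a + 156) + (-a^2 + a - 13)
  4a^3 + 8a^2 + 40a + 156 = (-4a - 12)(-a^2 + a - 13) + (0)
Last nonzero remainder: -a^2 + a - 13. Dividing through by -1 gives the monic gcd a^2 - a + 13.

13 - a + a^2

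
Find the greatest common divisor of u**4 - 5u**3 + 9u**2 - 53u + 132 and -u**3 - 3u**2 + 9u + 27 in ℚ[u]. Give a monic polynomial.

By polynomial division,
  u**4 - 5u**3 + 9u**2 - 53u + 132 = (-u + 8)(-u**3 - 3u**2 + 9u + 27) + (42u**2 - 98u - 84)
  -u**3 - 3u**2 + 9u + 27 = (-(1/42)u - 8/63)(42u**2 - 98u - 84) + (-(49/9)u + 49/3)
  42u**2 - 98u - 84 = (-(54/7)u - 36/7)(-(49/9)u + 49/3) + (0)
Last nonzero remainder: -(49/9)u + 49/3. Dividing through by -49/9 gives the monic gcd u - 3.

u - 3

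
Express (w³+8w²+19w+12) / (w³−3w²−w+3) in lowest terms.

Euclidean algorithm in ℚ[w]:
  w³+8w²+19w+12 = (w³−3w²−w+3) + (11w²+20w+9)
  w³−3w²−w+3 = ((1/11)w−53/121)(11w²+20w+9) + ((840/121)w+840/121)
  11w²+20w+9 = ((1331/840)w+363/280)((840/121)w+840/121) + (0)
Last nonzero remainder: (840/121)w+840/121. Dividing through by 840/121 gives the monic gcd w+1.
Cancel w+1 from numerator and denominator to get the reduced form.

(w²+7w+12)/(w²−4w+3)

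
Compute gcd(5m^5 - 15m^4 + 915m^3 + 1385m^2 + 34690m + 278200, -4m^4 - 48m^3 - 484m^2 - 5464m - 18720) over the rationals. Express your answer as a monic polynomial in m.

m^3 + 3m^2 + 94m + 520

By polynomial division,
  5m^5 - 15m^4 + 915m^3 + 1385m^2 + 34690m + 278200 = (-(5/4)m + 75/4)(-4m^4 - 48m^3 - 484m^2 - 5464m - 18720) + (1210m^3 + 3630m^2 + 113740m + 629200)
  -4m^4 - 48m^3 - 484m^2 - 5464m - 18720 = (-(2/605)m - 18/605)(1210m^3 + 3630m^2 + 113740m + 629200) + (0)
Last nonzero remainder: 1210m^3 + 3630m^2 + 113740m + 629200. Dividing through by 1210 gives the monic gcd m^3 + 3m^2 + 94m + 520.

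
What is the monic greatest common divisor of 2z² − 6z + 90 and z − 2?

1

Repeated division with remainder:
  2z² − 6z + 90 = (2z − 2)(z − 2) + (86)
  z − 2 = ((1/86)z − 1/43)(86) + (0)
The last nonzero remainder is the constant 86, so the polynomials are coprime and gcd = 1.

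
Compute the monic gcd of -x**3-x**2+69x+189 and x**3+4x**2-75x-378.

By polynomial division,
  -x**3-x**2+69x+189 = (-1)(x**3+4x**2-75x-378) + (3x**2-6x-189)
  x**3+4x**2-75x-378 = ((1/3)x+2)(3x**2-6x-189) + (0)
Last nonzero remainder: 3x**2-6x-189. Dividing through by 3 gives the monic gcd x**2-2x-63.

x**2-2x-63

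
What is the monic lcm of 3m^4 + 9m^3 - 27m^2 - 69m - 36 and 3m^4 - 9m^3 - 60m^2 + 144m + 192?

Euclidean algorithm in ℚ[m]:
  3m^4 + 9m^3 - 27m^2 - 69m - 36 = (3m^4 - 9m^3 - 60m^2 + 144m + 192) + (18m^3 + 33m^2 - 213m - 228)
  3m^4 - 9m^3 - 60m^2 + 144m + 192 = ((1/6)m - 29/36)(18m^3 + 33m^2 - 213m - 228) + ((25/12)m^2 + (125/12)m + 25/3)
  18m^3 + 33m^2 - 213m - 228 = ((216/25)m - 684/25)((25/12)m^2 + (125/12)m + 25/3) + (0)
Last nonzero remainder: (25/12)m^2 + (125/12)m + 25/3. Dividing through by 25/12 gives the monic gcd m^2 + 5m + 4.
Then lcm(f, g) = f·g / gcd(f, g); expanding and making the result monic gives the answer.

m^6 - 5m^5 - 17m^4 + 97m^3 + 28m^2 - 272m - 192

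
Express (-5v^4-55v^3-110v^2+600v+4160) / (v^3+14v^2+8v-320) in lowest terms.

Apply the Euclidean algorithm:
  -5v^4-55v^3-110v^2+600v+4160 = (-5v+15)(v^3+14v^2+8v-320) + (-280v^2-1120v+8960)
  v^3+14v^2+8v-320 = (-(1/280)v-1/28)(-280v^2-1120v+8960) + (0)
Last nonzero remainder: -280v^2-1120v+8960. Dividing through by -280 gives the monic gcd v^2+4v-32.
Cancel v^2+4v-32 from numerator and denominator to get the reduced form.

(-5v^2-35v-130)/(v+10)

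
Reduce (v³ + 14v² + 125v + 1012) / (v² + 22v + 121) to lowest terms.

(v² + 3v + 92)/(v + 11)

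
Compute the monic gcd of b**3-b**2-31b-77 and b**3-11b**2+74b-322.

b-7

Euclidean algorithm in ℚ[b]:
  b**3-b**2-31b-77 = (b**3-11b**2+74b-322) + (10b**2-105b+245)
  b**3-11b**2+74b-322 = ((1/10)b-1/20)(10b**2-105b+245) + ((177/4)b-1239/4)
  10b**2-105b+245 = ((40/177)b-140/177)((177/4)b-1239/4) + (0)
Last nonzero remainder: (177/4)b-1239/4. Dividing through by 177/4 gives the monic gcd b-7.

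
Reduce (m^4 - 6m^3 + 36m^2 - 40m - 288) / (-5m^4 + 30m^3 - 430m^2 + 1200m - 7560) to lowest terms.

Euclidean algorithm in ℚ[m]:
  m^4 - 6m^3 + 36m^2 - 40m - 288 = (-1/5)(-5m^4 + 30m^3 - 430m^2 + 1200m - 7560) + (-50m^2 + 200m - 1800)
  -5m^4 + 30m^3 - 430m^2 + 1200m - 7560 = ((1/10)m^2 - (1/5)m + 21/5)(-50m^2 + 200m - 1800) + (0)
Last nonzero remainder: -50m^2 + 200m - 1800. Dividing through by -50 gives the monic gcd m^2 - 4m + 36.
Cancel m^2 - 4m + 36 from numerator and denominator to get the reduced form.

(-m^2 + 2m + 8)/(5m^2 - 10m + 210)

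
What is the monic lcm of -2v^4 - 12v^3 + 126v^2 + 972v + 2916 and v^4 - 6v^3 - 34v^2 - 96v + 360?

Apply the Euclidean algorithm:
  -2v^4 - 12v^3 + 126v^2 + 972v + 2916 = (-2)(v^4 - 6v^3 - 34v^2 - 96v + 360) + (-24v^3 + 58v^2 + 780v + 3636)
  v^4 - 6v^3 - 34v^2 - 96v + 360 = (-(1/24)v + 43/288)(-24v^3 + 58v^2 + 780v + 3636) + (-(1463/144)v^2 - (1463/24)v - 1463/8)
  -24v^3 + 58v^2 + 780v + 3636 = ((3456/1463)v - 29088/1463)(-(1463/144)v^2 - (1463/24)v - 1463/8) + (0)
Last nonzero remainder: -(1463/144)v^2 - (1463/24)v - 1463/8. Dividing through by -1463/144 gives the monic gcd v^2 + 6v + 18.
Then lcm(f, g) = f·g / gcd(f, g); expanding and making the result monic gives the answer.

v^6 - 6v^5 - 115v^4 + 390v^3 + 3114v^2 + 7776v - 29160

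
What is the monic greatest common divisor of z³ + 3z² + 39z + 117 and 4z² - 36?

z + 3

Apply the Euclidean algorithm:
  z³ + 3z² + 39z + 117 = ((1/4)z + 3/4)(4z² - 36) + (48z + 144)
  4z² - 36 = ((1/12)z - 1/4)(48z + 144) + (0)
Last nonzero remainder: 48z + 144. Dividing through by 48 gives the monic gcd z + 3.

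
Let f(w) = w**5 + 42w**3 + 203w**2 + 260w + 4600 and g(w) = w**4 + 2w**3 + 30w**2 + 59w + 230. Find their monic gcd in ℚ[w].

w**2 − w + 23

Euclidean algorithm in ℚ[w]:
  w**5 + 42w**3 + 203w**2 + 260w + 4600 = (w − 2)(w**4 + 2w**3 + 30w**2 + 59w + 230) + (16w**3 + 204w**2 + 148w + 5060)
  w**4 + 2w**3 + 30w**2 + 59w + 230 = ((1/16)w − 43/64)(16w**3 + 204w**2 + 148w + 5060) + ((2525/16)w**2 − (2525/16)w + 58075/16)
  16w**3 + 204w**2 + 148w + 5060 = ((256/2525)w + 704/505)((2525/16)w**2 − (2525/16)w + 58075/16) + (0)
Last nonzero remainder: (2525/16)w**2 − (2525/16)w + 58075/16. Dividing through by 2525/16 gives the monic gcd w**2 − w + 23.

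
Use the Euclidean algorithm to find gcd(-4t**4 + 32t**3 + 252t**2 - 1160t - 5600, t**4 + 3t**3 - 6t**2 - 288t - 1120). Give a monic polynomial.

t**2 - 3t - 28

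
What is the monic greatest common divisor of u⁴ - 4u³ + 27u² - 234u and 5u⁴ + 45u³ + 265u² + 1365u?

u³ + 2u² + 39u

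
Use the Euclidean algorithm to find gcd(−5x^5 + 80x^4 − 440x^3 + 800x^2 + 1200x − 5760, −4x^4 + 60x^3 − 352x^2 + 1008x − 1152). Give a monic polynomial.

Repeated division with remainder:
  −5x^5 + 80x^4 − 440x^3 + 800x^2 + 1200x − 5760 = ((5/4)x − 5/4)(−4x^4 + 60x^3 − 352x^2 + 1008x − 1152) + (75x^3 − 900x^2 + 3900x − 7200)
  −4x^4 + 60x^3 − 352x^2 + 1008x − 1152 = (−(4/75)x + 4/25)(75x^3 − 900x^2 + 3900x − 7200) + (0)
Last nonzero remainder: 75x^3 − 900x^2 + 3900x − 7200. Dividing through by 75 gives the monic gcd x^3 − 12x^2 + 52x − 96.

x^3 − 12x^2 + 52x − 96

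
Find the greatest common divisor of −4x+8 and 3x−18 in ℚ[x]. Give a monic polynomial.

1

Repeated division with remainder:
  −4x+8 = (−4/3)(3x−18) + (−16)
  3x−18 = (−(3/16)x+9/8)(−16) + (0)
The last nonzero remainder is the constant −16, so the polynomials are coprime and gcd = 1.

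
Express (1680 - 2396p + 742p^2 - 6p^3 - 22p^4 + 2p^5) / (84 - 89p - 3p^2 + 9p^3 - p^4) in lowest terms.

Apply the Euclidean algorithm:
  2p^5 - 22p^4 - 6p^3 + 742p^2 - 2396p + 1680 = (-2p + 4)(-p^4 + 9p^3 - 3p^2 - 89p + 84) + (-48p^3 + 576p^2 - 1872p + 1344)
  -p^4 + 9p^3 - 3p^2 - 89p + 84 = ((1/48)p + 1/16)(-48p^3 + 576p^2 - 1872p + 1344) + (0)
Last nonzero remainder: -48p^3 + 576p^2 - 1872p + 1344. Dividing through by -48 gives the monic gcd p^3 - 12p^2 + 39p - 28.
Cancel p^3 - 12p^2 + 39p - 28 from numerator and denominator to get the reduced form.

(60 - 2p - 2p^2)/(3 + p)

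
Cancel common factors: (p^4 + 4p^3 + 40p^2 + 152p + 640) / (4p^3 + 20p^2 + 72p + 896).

Euclidean algorithm in ℚ[p]:
  p^4 + 4p^3 + 40p^2 + 152p + 640 = ((1/4)p - 1/4)(4p^3 + 20p^2 + 72p + 896) + (27p^2 - 54p + 864)
  4p^3 + 20p^2 + 72p + 896 = ((4/27)p + 28/27)(27p^2 - 54p + 864) + (0)
Last nonzero remainder: 27p^2 - 54p + 864. Dividing through by 27 gives the monic gcd p^2 - 2p + 32.
Cancel p^2 - 2p + 32 from numerator and denominator to get the reduced form.

(p^2 + 6p + 20)/(4p + 28)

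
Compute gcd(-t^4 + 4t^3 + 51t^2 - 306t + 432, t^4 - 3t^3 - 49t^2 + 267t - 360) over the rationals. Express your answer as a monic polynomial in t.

By polynomial division,
  -t^4 + 4t^3 + 51t^2 - 306t + 432 = (-1)(t^4 - 3t^3 - 49t^2 + 267t - 360) + (t^3 + 2t^2 - 39t + 72)
  t^4 - 3t^3 - 49t^2 + 267t - 360 = (t - 5)(t^3 + 2t^2 - 39t + 72) + (0)
The last nonzero remainder t^3 + 2t^2 - 39t + 72 is already monic.

t^3 + 2t^2 - 39t + 72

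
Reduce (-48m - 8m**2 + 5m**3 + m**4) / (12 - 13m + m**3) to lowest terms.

(4m + m**2)/(-1 + m)

Euclidean algorithm in ℚ[m]:
  m**4 + 5m**3 - 8m**2 - 48m = (m + 5)(m**3 - 13m + 12) + (5m**2 + 5m - 60)
  m**3 - 13m + 12 = ((1/5)m - 1/5)(5m**2 + 5m - 60) + (0)
Last nonzero remainder: 5m**2 + 5m - 60. Dividing through by 5 gives the monic gcd m**2 + m - 12.
Cancel m**2 + m - 12 from numerator and denominator to get the reduced form.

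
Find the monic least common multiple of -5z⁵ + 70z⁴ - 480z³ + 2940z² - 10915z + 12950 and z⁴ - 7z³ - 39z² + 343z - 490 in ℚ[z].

Euclidean algorithm in ℚ[z]:
  -5z⁵ + 70z⁴ - 480z³ + 2940z² - 10915z + 12950 = (-5z + 35)(z⁴ - 7z³ - 39z² + 343z - 490) + (-430z³ + 6020z² - 25370z + 30100)
  z⁴ - 7z³ - 39z² + 343z - 490 = (-(1/430)z - 7/430)(-430z³ + 6020z² - 25370z + 30100) + (0)
Last nonzero remainder: -430z³ + 6020z² - 25370z + 30100. Dividing through by -430 gives the monic gcd z³ - 14z² + 59z - 70.
Then lcm(f, g) = f·g / gcd(f, g); expanding and making the result monic gives the answer.

z⁶ - 7z⁵ - 2z⁴ + 84z³ - 1933z² + 12691z - 18130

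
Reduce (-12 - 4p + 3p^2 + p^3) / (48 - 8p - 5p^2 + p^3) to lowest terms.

Euclidean algorithm in ℚ[p]:
  p^3 + 3p^2 - 4p - 12 = (p^3 - 5p^2 - 8p + 48) + (8p^2 + 4p - 60)
  p^3 - 5p^2 - 8p + 48 = ((1/8)p - 11/16)(8p^2 + 4p - 60) + ((9/4)p + 27/4)
  8p^2 + 4p - 60 = ((32/9)p - 80/9)((9/4)p + 27/4) + (0)
Last nonzero remainder: (9/4)p + 27/4. Dividing through by 9/4 gives the monic gcd p + 3.
Cancel p + 3 from numerator and denominator to get the reduced form.

(-4 + p^2)/(16 - 8p + p^2)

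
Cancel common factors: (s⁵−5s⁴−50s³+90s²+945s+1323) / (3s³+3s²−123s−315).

(s³−s²−33s−63)/(3s+15)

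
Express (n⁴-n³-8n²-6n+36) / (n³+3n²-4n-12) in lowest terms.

Repeated division with remainder:
  n⁴-n³-8n²-6n+36 = (n-4)(n³+3n²-4n-12) + (8n²-10n-12)
  n³+3n²-4n-12 = ((1/8)n+17/32)(8n²-10n-12) + ((45/16)n-45/8)
  8n²-10n-12 = ((128/45)n+32/15)((45/16)n-45/8) + (0)
Last nonzero remainder: (45/16)n-45/8. Dividing through by 45/16 gives the monic gcd n-2.
Cancel n-2 from numerator and denominator to get the reduced form.

(n³+n²-6n-18)/(n²+5n+6)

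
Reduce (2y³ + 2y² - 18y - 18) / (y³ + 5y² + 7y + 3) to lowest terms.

Repeated division with remainder:
  2y³ + 2y² - 18y - 18 = (2)(y³ + 5y² + 7y + 3) + (-8y² - 32y - 24)
  y³ + 5y² + 7y + 3 = (-(1/8)y - 1/8)(-8y² - 32y - 24) + (0)
Last nonzero remainder: -8y² - 32y - 24. Dividing through by -8 gives the monic gcd y² + 4y + 3.
Cancel y² + 4y + 3 from numerator and denominator to get the reduced form.

(2y - 6)/(y + 1)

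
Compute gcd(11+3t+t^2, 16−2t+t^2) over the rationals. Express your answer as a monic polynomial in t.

1

Repeated division with remainder:
  t^2+3t+11 = (t^2−2t+16) + (5t−5)
  t^2−2t+16 = ((1/5)t−1/5)(5t−5) + (15)
  5t−5 = ((1/3)t−1/3)(15) + (0)
The last nonzero remainder is the constant 15, so the polynomials are coprime and gcd = 1.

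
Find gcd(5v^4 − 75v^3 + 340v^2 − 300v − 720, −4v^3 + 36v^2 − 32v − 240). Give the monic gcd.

Repeated division with remainder:
  5v^4 − 75v^3 + 340v^2 − 300v − 720 = (−(5/4)v + 15/2)(−4v^3 + 36v^2 − 32v − 240) + (30v^2 − 360v + 1080)
  −4v^3 + 36v^2 − 32v − 240 = (−(2/15)v − 2/5)(30v^2 − 360v + 1080) + (−32v + 192)
  30v^2 − 360v + 1080 = (−(15/16)v + 45/8)(−32v + 192) + (0)
Last nonzero remainder: −32v + 192. Dividing through by −32 gives the monic gcd v − 6.

v − 6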